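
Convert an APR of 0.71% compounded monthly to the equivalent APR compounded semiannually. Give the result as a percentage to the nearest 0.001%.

EAR = (1 + 0.0071/12)^12 − 1 = 0.007123.
Solve (1 + r/2)^2 = 1.007123: r/2 = 1.007123^(1/2) − 1 = 0.003555, so r = 0.007111 = 0.711%.

0.711%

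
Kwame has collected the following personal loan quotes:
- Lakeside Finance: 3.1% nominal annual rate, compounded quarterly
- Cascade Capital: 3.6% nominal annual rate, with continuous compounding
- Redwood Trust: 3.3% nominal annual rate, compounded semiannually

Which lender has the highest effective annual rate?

Cascade Capital

Lakeside Finance: (1 + 0.031/4)^4 − 1 = 3.136%
Cascade Capital: e^0.036 − 1 = 3.666%
Redwood Trust: (1 + 0.033/2)^2 − 1 = 3.327%
The highest effective annual rate is Cascade Capital at 3.666%.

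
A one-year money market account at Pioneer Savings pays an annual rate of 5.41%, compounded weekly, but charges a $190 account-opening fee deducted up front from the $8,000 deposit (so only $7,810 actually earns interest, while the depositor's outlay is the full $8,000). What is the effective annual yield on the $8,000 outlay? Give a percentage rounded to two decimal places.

3.05%

Value after one year: 7,810 × (1 + 0.0541/52)^52 = 7,810 × 1.055560 = $8,243.93.
Effective yield on the $8,000 outlay: 8,243.93 / 8,000 − 1 = 0.030491 = 3.05%.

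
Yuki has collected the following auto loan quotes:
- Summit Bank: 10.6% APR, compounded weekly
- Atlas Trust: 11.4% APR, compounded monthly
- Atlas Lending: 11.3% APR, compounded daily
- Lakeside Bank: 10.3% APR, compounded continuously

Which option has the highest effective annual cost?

Summit Bank: (1 + 0.106/52)^52 − 1 = 11.170%
Atlas Trust: (1 + 0.114/12)^12 − 1 = 12.015%
Atlas Lending: (1 + 0.113/365)^365 − 1 = 11.961%
Lakeside Bank: e^0.103 − 1 = 10.849%
The highest effective annual rate is Atlas Trust at 12.015%.

Atlas Trust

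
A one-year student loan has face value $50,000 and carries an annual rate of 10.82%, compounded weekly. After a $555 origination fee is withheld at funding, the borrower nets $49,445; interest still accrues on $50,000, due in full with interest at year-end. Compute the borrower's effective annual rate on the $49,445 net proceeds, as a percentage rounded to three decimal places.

12.665%

Amount owed after one year: 50,000 × (1 + 0.1082/52)^52 = 50,000 × 1.114145 = $55,707.27.
Effective rate on net proceeds: 55,707.27 / 49,445 − 1 = 0.126651 = 12.665%.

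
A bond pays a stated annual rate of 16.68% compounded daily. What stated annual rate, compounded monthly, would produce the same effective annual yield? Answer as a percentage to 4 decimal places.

EAR = (1 + 0.1668/365)^365 − 1 = 0.181473.
Solve (1 + r/12)^12 = 1.181473: r/12 = 1.181473^(1/12) − 1 = 0.013994, so r = 0.167926 = 16.7926%.

16.7926%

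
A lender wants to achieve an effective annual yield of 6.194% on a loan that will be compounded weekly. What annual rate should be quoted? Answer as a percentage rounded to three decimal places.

(1 + r/52)^52 − 1 = 0.06194, so 1 + r/52 = 1.06194^(1/52).
r/52 = 0.001156, so r = 0.060132 = 6.013%.

6.013%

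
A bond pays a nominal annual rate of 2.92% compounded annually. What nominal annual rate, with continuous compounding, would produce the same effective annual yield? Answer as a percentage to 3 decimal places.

Compounded annually, EAR = nominal = 0.029200.
Equivalent continuous rate: r = ln(1 + 0.029200) = 0.028782 = 2.878%.

2.878%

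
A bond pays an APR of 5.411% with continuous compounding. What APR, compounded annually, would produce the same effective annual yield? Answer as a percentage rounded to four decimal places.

EAR under continuous compounding: e^0.05411 − 1 = 0.055601.
Compounded annually, the equivalent nominal rate is the EAR itself: 5.5601%.

5.5601%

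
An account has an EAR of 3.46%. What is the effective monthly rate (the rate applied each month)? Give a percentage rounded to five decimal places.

The per-month rate i satisfies (1 + i)^12 = 1 + 0.0346.
i = 1.0346^(1/12) − 1 = 0.0028386 = 0.28386%.

0.28386%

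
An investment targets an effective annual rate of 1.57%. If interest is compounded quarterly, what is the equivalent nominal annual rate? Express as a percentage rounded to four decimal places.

1.5608%

(1 + r/4)^4 − 1 = 0.0157, so 1 + r/4 = 1.0157^(1/4).
r/4 = 0.003902, so r = 0.015608 = 1.5608%.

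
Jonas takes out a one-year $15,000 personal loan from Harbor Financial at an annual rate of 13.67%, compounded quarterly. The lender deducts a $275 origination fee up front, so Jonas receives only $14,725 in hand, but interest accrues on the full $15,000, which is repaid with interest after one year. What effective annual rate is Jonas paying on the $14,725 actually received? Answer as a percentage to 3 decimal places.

Amount owed after one year: 15,000 × (1 + 0.1367/4)^4 = 15,000 × 1.143869 = $17,158.03.
Effective rate on net proceeds: 17,158.03 / 14,725 − 1 = 0.165231 = 16.523%.

16.523%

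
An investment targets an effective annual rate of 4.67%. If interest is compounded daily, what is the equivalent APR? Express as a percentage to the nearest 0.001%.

(1 + r/365)^365 − 1 = 0.0467, so 1 + r/365 = 1.0467^(1/365).
r/365 = 0.000125, so r = 0.045645 = 4.565%.

4.565%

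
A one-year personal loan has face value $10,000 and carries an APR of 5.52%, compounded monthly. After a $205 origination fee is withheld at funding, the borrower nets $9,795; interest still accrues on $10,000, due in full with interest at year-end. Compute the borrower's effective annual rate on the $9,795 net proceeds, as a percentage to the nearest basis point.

Amount owed after one year: 10,000 × (1 + 0.0552/12)^12 = 10,000 × 1.056618 = $10,566.18.
Effective rate on net proceeds: 10,566.18 / 9,795 − 1 = 0.078732 = 7.87%.

7.87%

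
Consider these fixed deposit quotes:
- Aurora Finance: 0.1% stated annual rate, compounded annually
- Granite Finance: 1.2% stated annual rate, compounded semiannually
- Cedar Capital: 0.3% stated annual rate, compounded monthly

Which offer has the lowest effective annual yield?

Aurora Finance

Aurora Finance: compounded annually, EAR = 0.100%
Granite Finance: (1 + 0.012/2)^2 − 1 = 1.204%
Cedar Capital: (1 + 0.003/12)^12 − 1 = 0.300%
The lowest effective annual rate is Aurora Finance at 0.100%.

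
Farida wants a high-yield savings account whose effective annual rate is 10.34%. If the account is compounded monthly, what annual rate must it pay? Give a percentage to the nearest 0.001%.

9.880%

(1 + r/12)^12 − 1 = 0.1034, so 1 + r/12 = 1.1034^(1/12).
r/12 = 0.008233, so r = 0.098801 = 9.880%.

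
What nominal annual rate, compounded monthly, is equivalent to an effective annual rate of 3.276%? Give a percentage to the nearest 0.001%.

(1 + r/12)^12 − 1 = 0.03276, so 1 + r/12 = 1.03276^(1/12).
r/12 = 0.002690, so r = 0.032278 = 3.228%.

3.228%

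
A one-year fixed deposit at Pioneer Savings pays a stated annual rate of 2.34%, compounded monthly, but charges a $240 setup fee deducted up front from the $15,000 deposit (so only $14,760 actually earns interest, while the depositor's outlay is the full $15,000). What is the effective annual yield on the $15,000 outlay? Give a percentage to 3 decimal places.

0.727%

Value after one year: 14,760 × (1 + 0.0234/12)^12 = 14,760 × 1.023653 = $15,109.11.
Effective yield on the $15,000 outlay: 15,109.11 / 15,000 − 1 = 0.007274 = 0.727%.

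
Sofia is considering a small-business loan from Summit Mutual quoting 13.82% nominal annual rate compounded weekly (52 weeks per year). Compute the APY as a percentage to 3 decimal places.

EAR = (1 + 0.1382/52)^52 − 1.
= (1 + 0.002658)^52 − 1 = 1.147995 − 1 = 14.799%.

14.799%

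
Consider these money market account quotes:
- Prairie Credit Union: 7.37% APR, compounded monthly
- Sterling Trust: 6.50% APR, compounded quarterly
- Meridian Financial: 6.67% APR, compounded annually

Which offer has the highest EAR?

Prairie Credit Union: (1 + 0.0737/12)^12 − 1 = 7.624%
Sterling Trust: (1 + 0.0650/4)^4 − 1 = 6.660%
Meridian Financial: compounded annually, EAR = 6.670%
The highest effective annual rate is Prairie Credit Union at 7.624%.

Prairie Credit Union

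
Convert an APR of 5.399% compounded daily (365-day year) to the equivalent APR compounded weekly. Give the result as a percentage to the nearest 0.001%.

EAR = (1 + 0.05399/365)^365 − 1 = 0.055470.
Solve (1 + r/52)^52 = 1.055470: r/52 = 1.055470^(1/52) − 1 = 0.001039, so r = 0.054014 = 5.401%.

5.401%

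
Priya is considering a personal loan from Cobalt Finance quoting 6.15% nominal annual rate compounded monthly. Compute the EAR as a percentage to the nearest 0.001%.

EAR = (1 + 0.0615/12)^12 − 1.
= 1.063263 − 1 = 6.326%.

6.326%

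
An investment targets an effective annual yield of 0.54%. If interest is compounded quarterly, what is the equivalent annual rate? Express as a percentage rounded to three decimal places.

0.539%

(1 + r/4)^4 − 1 = 0.0054, so 1 + r/4 = 1.0054^(1/4).
r/4 = 0.001347, so r = 0.005389 = 0.539%.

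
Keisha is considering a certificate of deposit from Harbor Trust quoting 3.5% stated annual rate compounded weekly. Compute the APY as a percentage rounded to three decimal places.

EAR = (1 + 0.035/52)^52 − 1.
= (1 + 0.000673)^52 − 1 = 1.035608 − 1 = 3.561%.

3.561%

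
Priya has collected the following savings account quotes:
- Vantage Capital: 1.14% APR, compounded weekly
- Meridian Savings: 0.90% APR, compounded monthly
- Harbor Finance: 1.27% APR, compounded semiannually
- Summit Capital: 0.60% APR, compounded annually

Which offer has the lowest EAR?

Summit Capital

Vantage Capital: (1 + 0.0114/52)^52 − 1 = 1.146%
Meridian Savings: (1 + 0.0090/12)^12 − 1 = 0.904%
Harbor Finance: (1 + 0.0127/2)^2 − 1 = 1.274%
Summit Capital: compounded annually, EAR = 0.600%
The lowest effective annual rate is Summit Capital at 0.600%.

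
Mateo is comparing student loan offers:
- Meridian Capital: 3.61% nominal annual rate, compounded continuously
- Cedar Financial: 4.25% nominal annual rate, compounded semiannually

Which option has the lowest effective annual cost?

Meridian Capital: e^0.0361 − 1 = 3.676%
Cedar Financial: (1 + 0.0425/2)^2 − 1 = 4.295%
The lowest effective annual rate is Meridian Capital at 3.676%.

Meridian Capital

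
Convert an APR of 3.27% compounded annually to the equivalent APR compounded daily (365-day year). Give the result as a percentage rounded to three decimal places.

Compounded annually, EAR = nominal = 0.032700.
Solve (1 + r/365)^365 = 1.032700: r/365 = 1.032700^(1/365) − 1 = 0.000088, so r = 0.032178 = 3.218%.

3.218%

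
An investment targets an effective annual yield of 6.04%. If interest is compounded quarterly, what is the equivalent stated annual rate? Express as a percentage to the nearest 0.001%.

5.908%

(1 + r/4)^4 − 1 = 0.0604, so 1 + r/4 = 1.0604^(1/4).
r/4 = 0.014770, so r = 0.059078 = 5.908%.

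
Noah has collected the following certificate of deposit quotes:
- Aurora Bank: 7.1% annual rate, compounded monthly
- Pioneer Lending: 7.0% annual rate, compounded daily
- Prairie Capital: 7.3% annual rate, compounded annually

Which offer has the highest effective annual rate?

Aurora Bank: (1 + 0.071/12)^12 − 1 = 7.336%
Pioneer Lending: (1 + 0.070/365)^365 − 1 = 7.250%
Prairie Capital: compounded annually, EAR = 7.300%
The highest effective annual rate is Aurora Bank at 7.336%.

Aurora Bank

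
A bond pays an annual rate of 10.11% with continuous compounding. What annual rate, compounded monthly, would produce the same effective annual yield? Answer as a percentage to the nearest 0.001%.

10.153%

EAR under continuous compounding: e^0.1011 − 1 = 0.106387.
Solve (1 + r/12)^12 = 1.106387: r/12 = 1.106387^(1/12) − 1 = 0.008461, so r = 0.101527 = 10.153%.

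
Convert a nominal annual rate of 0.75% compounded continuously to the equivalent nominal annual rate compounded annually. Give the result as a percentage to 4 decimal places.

EAR under continuous compounding: e^0.0075 − 1 = 0.007528.
Compounded annually, the equivalent nominal rate is the EAR itself: 0.7528%.

0.7528%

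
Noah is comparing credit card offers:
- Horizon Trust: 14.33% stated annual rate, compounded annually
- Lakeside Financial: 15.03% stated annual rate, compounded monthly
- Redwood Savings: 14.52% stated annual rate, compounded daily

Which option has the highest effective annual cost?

Lakeside Financial

Horizon Trust: compounded annually, EAR = 14.330%
Lakeside Financial: (1 + 0.1503/12)^12 − 1 = 16.110%
Redwood Savings: (1 + 0.1452/365)^365 − 1 = 15.624%
The highest effective annual rate is Lakeside Financial at 16.110%.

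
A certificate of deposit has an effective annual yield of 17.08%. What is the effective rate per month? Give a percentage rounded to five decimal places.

The per-month rate i satisfies (1 + i)^12 = 1 + 0.1708.
i = 1.1708^(1/12) − 1 = 0.0132273 = 1.32273%.

1.32273%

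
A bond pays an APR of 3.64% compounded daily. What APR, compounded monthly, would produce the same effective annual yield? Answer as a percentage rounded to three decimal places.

3.645%

EAR = (1 + 0.0364/365)^365 − 1 = 0.037069.
Solve (1 + r/12)^12 = 1.037069: r/12 = 1.037069^(1/12) − 1 = 0.003038, so r = 0.036453 = 3.645%.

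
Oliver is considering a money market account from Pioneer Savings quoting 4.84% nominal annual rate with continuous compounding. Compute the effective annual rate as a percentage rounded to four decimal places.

With continuous compounding, EAR = e^0.0484 − 1.
e^0.0484 = 1.049590, so EAR = 0.049590 = 4.9590%.

4.9590%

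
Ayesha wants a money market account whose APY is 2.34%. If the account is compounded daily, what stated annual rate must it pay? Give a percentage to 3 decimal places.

2.313%

(1 + r/365)^365 − 1 = 0.0234, so 1 + r/365 = 1.0234^(1/365).
r/365 = 0.000063, so r = 0.023131 = 2.313%.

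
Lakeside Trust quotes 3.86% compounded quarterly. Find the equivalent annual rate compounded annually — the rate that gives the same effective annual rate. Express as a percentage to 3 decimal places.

EAR = (1 + 0.0386/4)^4 − 1 = 0.039162.
Compounded annually, the equivalent nominal rate is the EAR itself: 3.916%.

3.916%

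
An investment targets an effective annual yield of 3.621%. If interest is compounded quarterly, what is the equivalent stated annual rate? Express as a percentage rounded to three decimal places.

(1 + r/4)^4 − 1 = 0.03621, so 1 + r/4 = 1.03621^(1/4).
r/4 = 0.008932, so r = 0.035728 = 3.573%.

3.573%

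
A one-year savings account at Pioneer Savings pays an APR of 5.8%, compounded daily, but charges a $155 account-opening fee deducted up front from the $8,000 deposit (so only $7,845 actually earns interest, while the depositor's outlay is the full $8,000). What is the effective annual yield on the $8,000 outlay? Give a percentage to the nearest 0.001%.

Value after one year: 7,845 × (1 + 0.058/365)^365 = 7,845 × 1.059710 = $8,313.43.
Effective yield on the $8,000 outlay: 8,313.43 / 8,000 − 1 = 0.039178 = 3.918%.

3.918%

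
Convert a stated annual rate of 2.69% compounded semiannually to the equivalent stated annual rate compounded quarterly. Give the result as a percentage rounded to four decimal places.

2.6810%

EAR = (1 + 0.0269/2)^2 − 1 = 0.027081.
Solve (1 + r/4)^4 = 1.027081: r/4 = 1.027081^(1/4) − 1 = 0.006703, so r = 0.026810 = 2.6810%.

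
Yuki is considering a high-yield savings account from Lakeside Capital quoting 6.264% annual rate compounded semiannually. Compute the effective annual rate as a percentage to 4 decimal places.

6.3621%

EAR = (1 + 0.06264/2)^2 − 1.
= 1.063621 − 1 = 6.3621%.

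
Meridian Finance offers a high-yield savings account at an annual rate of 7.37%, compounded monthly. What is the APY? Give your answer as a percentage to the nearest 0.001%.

EAR = (1 + 0.0737/12)^12 − 1.
= 1.076241 − 1 = 7.624%.

7.624%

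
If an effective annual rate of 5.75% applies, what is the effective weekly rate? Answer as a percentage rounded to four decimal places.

The per-week rate i satisfies (1 + i)^52 = 1 + 0.0575.
i = 1.0575^(1/52) − 1 = 0.0010757 = 0.1076%.

0.1076%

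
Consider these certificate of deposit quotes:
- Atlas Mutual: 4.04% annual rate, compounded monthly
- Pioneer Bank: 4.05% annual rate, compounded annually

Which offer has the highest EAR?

Atlas Mutual: (1 + 0.0404/12)^12 − 1 = 4.116%
Pioneer Bank: compounded annually, EAR = 4.050%
The highest effective annual rate is Atlas Mutual at 4.116%.

Atlas Mutual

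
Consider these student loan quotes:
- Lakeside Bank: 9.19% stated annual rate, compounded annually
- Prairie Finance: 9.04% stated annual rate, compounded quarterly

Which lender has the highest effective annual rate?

Lakeside Bank: compounded annually, EAR = 9.190%
Prairie Finance: (1 + 0.0904/4)^4 − 1 = 9.351%
The highest effective annual rate is Prairie Finance at 9.351%.

Prairie Finance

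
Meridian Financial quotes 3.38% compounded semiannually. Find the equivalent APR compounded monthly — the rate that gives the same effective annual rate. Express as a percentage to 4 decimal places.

EAR = (1 + 0.0338/2)^2 − 1 = 0.034086.
Solve (1 + r/12)^12 = 1.034086: r/12 = 1.034086^(1/12) − 1 = 0.002797, so r = 0.033564 = 3.3564%.

3.3564%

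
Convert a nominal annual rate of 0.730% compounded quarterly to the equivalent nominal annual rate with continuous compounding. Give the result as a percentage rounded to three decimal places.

EAR = (1 + 0.00730/4)^4 − 1 = 0.007320.
Equivalent continuous rate: r = ln(1 + 0.007320) = 0.007293 = 0.729%.

0.729%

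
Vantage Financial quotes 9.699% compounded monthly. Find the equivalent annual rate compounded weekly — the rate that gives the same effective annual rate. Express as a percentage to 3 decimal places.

9.669%

EAR = (1 + 0.09699/12)^12 − 1 = 0.101420.
Solve (1 + r/52)^52 = 1.101420: r/52 = 1.101420^(1/52) − 1 = 0.001859, so r = 0.096690 = 9.669%.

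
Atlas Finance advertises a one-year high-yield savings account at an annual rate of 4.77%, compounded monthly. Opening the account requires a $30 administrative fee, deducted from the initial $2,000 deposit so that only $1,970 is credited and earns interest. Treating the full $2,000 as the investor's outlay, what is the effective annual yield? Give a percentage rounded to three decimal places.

Value after one year: 1,970 × (1 + 0.0477/12)^12 = 1,970 × 1.048757 = $2,066.05.
Effective yield on the $2,000 outlay: 2,066.05 / 2,000 − 1 = 0.033025 = 3.303%.

3.303%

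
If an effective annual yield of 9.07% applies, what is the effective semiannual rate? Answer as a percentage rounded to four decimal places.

4.4366%

The per-half-year rate i satisfies (1 + i)^2 = 1 + 0.0907.
i = 1.0907^(1/2) − 1 = 0.0443658 = 4.4366%.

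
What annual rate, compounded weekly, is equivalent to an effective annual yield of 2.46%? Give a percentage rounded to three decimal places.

2.431%

(1 + r/52)^52 − 1 = 0.0246, so 1 + r/52 = 1.0246^(1/52).
r/52 = 0.000467, so r = 0.024308 = 2.431%.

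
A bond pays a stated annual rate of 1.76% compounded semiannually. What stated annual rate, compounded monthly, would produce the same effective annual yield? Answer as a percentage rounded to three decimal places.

EAR = (1 + 0.0176/2)^2 − 1 = 0.017677.
Solve (1 + r/12)^12 = 1.017677: r/12 = 1.017677^(1/12) − 1 = 0.001461, so r = 0.017536 = 1.754%.

1.754%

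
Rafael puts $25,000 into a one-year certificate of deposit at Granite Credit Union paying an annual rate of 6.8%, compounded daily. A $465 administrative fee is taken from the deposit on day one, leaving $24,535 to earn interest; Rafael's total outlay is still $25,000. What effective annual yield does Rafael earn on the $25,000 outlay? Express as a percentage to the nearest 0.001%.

5.045%

Value after one year: 24,535 × (1 + 0.068/365)^365 = 24,535 × 1.070359 = $26,261.25.
Effective yield on the $25,000 outlay: 26,261.25 / 25,000 − 1 = 0.050450 = 5.045%.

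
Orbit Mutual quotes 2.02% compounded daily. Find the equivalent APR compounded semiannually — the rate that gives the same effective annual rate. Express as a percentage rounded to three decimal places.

2.030%

EAR = (1 + 0.0202/365)^365 − 1 = 0.020405.
Solve (1 + r/2)^2 = 1.020405: r/2 = 1.020405^(1/2) − 1 = 0.010151, so r = 0.020302 = 2.030%.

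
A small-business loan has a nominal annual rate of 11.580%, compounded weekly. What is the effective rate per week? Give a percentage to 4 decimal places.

With a nominal annual rate compounded weekly, the periodic rate is the nominal rate divided by 52.
i = 0.11580 / 52 = 0.0022269 = 0.2227%.

0.2227%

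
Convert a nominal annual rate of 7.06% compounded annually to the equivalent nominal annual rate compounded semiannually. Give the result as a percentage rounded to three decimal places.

6.940%

Compounded annually, EAR = nominal = 0.070600.
Solve (1 + r/2)^2 = 1.070600: r/2 = 1.070600^(1/2) − 1 = 0.034698, so r = 0.069396 = 6.940%.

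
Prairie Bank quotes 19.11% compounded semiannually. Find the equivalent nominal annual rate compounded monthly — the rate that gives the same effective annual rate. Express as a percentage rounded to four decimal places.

18.3908%

EAR = (1 + 0.1911/2)^2 − 1 = 0.200230.
Solve (1 + r/12)^12 = 1.200230: r/12 = 1.200230^(1/12) − 1 = 0.015326, so r = 0.183908 = 18.3908%.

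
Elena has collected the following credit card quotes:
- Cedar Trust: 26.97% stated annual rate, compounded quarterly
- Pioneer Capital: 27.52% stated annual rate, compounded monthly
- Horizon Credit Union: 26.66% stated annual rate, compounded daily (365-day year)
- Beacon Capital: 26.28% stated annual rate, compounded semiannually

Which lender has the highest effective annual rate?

Pioneer Capital

Cedar Trust: (1 + 0.2697/4)^4 − 1 = 29.822%
Pioneer Capital: (1 + 0.2752/12)^12 − 1 = 31.271%
Horizon Credit Union: (1 + 0.2666/365)^365 − 1 = 30.539%
Beacon Capital: (1 + 0.2628/2)^2 − 1 = 28.007%
The highest effective annual rate is Pioneer Capital at 31.271%.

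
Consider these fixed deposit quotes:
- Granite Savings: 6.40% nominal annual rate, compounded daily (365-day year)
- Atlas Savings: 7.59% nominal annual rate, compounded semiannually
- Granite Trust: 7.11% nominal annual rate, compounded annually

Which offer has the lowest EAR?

Granite Savings

Granite Savings: (1 + 0.0640/365)^365 − 1 = 6.609%
Atlas Savings: (1 + 0.0759/2)^2 − 1 = 7.734%
Granite Trust: compounded annually, EAR = 7.110%
The lowest effective annual rate is Granite Savings at 6.609%.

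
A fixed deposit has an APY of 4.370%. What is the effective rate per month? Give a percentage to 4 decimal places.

The per-month rate i satisfies (1 + i)^12 = 1 + 0.04370.
i = 1.04370^(1/12) − 1 = 0.0035707 = 0.3571%.

0.3571%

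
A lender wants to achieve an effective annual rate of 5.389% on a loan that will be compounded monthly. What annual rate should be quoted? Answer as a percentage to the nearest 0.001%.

5.260%

(1 + r/12)^12 − 1 = 0.05389, so 1 + r/12 = 1.05389^(1/12).
r/12 = 0.004384, so r = 0.052603 = 5.260%.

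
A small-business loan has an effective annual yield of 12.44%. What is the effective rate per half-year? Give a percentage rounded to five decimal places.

6.03773%

The per-half-year rate i satisfies (1 + i)^2 = 1 + 0.1244.
i = 1.1244^(1/2) − 1 = 0.0603773 = 6.03773%.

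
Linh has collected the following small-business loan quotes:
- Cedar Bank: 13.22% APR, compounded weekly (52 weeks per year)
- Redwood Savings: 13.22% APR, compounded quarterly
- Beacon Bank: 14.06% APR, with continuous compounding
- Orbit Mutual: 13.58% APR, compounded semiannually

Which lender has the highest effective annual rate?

Cedar Bank: (1 + 0.1322/52)^52 − 1 = 14.115%
Redwood Savings: (1 + 0.1322/4)^4 − 1 = 13.890%
Beacon Bank: e^0.1406 − 1 = 15.096%
Orbit Mutual: (1 + 0.1358/2)^2 − 1 = 14.041%
The highest effective annual rate is Beacon Bank at 15.096%.

Beacon Bank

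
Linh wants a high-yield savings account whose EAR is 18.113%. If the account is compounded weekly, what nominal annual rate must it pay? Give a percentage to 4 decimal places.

16.6738%

(1 + r/52)^52 − 1 = 0.18113, so 1 + r/52 = 1.18113^(1/52).
r/52 = 0.003207, so r = 0.166738 = 16.6738%.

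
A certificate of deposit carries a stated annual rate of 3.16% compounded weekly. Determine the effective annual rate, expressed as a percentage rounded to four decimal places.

3.2095%

EAR = (1 + 0.0316/52)^52 − 1.
= (1 + 0.000608)^52 − 1 = 1.032095 − 1 = 3.2095%.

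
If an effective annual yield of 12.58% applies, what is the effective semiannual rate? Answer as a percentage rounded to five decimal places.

6.10372%

The per-half-year rate i satisfies (1 + i)^2 = 1 + 0.1258.
i = 1.1258^(1/2) − 1 = 0.0610372 = 6.10372%.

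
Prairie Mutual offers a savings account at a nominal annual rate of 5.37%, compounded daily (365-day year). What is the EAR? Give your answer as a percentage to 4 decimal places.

EAR = (1 + 0.0537/365)^365 − 1.
= (1 + 0.000147)^365 − 1 = 1.055164 − 1 = 5.5164%.

5.5164%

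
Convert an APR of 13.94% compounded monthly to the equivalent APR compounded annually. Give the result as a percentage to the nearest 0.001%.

14.866%

EAR = (1 + 0.1394/12)^12 − 1 = 0.148661.
Compounded annually, the equivalent nominal rate is the EAR itself: 14.866%.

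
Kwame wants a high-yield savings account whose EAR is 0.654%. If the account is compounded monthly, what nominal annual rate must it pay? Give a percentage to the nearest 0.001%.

(1 + r/12)^12 − 1 = 0.00654, so 1 + r/12 = 1.00654^(1/12).
r/12 = 0.000543, so r = 0.006520 = 0.652%.

0.652%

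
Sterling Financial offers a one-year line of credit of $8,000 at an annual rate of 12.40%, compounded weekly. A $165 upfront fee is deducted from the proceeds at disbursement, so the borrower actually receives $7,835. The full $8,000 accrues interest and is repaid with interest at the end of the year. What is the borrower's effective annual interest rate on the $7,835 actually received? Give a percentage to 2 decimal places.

Amount owed after one year: 8,000 × (1 + 0.1240/52)^52 = 8,000 × 1.131849 = $9,054.79.
Effective rate on net proceeds: 9,054.79 / 7,835 − 1 = 0.155685 = 15.57%.

15.57%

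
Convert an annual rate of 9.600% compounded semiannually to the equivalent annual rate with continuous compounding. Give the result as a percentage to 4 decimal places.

EAR = (1 + 0.09600/2)^2 − 1 = 0.098304.
Equivalent continuous rate: r = ln(1 + 0.098304) = 0.093767 = 9.3767%.

9.3767%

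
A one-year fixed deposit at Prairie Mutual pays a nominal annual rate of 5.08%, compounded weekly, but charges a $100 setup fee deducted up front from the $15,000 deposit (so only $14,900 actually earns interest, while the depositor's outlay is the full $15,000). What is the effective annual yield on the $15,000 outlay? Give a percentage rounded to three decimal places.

Value after one year: 14,900 × (1 + 0.0508/52)^52 = 14,900 × 1.052086 = $15,676.09.
Effective yield on the $15,000 outlay: 15,676.09 / 15,000 − 1 = 0.045072 = 4.507%.

4.507%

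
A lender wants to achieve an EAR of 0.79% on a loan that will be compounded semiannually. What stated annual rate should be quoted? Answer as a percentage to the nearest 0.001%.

(1 + r/2)^2 − 1 = 0.0079, so 1 + r/2 = 1.0079^(1/2).
r/2 = 0.003942, so r = 0.007884 = 0.788%.

0.788%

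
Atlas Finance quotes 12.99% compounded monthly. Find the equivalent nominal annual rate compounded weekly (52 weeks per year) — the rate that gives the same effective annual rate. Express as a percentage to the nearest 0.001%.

EAR = (1 + 0.1299/12)^12 − 1 = 0.137920.
Solve (1 + r/52)^52 = 1.137920: r/52 = 1.137920^(1/52) − 1 = 0.002488, so r = 0.129363 = 12.936%.

12.936%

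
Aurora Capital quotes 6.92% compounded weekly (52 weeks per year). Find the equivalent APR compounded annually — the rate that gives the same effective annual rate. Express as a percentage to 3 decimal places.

EAR = (1 + 0.0692/52)^52 − 1 = 0.071601.
Compounded annually, the equivalent nominal rate is the EAR itself: 7.160%.

7.160%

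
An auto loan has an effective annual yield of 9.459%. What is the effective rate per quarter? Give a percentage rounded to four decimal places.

2.2852%

The per-quarter rate i satisfies (1 + i)^4 = 1 + 0.09459.
i = 1.09459^(1/4) − 1 = 0.0228522 = 2.2852%.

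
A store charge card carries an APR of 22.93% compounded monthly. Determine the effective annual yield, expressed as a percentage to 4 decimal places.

25.5001%

EAR = (1 + 0.2293/12)^12 − 1.
= 1.255001 − 1 = 25.5001%.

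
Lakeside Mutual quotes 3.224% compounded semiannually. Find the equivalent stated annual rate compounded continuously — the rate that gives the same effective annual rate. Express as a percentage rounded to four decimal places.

EAR = (1 + 0.03224/2)^2 − 1 = 0.032500.
Equivalent continuous rate: r = ln(1 + 0.032500) = 0.031983 = 3.1983%.

3.1983%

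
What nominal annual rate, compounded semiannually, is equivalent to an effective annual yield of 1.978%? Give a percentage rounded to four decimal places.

1.9683%

(1 + r/2)^2 − 1 = 0.01978, so 1 + r/2 = 1.01978^(1/2).
r/2 = 0.009842, so r = 0.019683 = 1.9683%.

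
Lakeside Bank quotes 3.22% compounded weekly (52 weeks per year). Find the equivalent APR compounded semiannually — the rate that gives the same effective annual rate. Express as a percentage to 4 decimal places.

3.2450%

EAR = (1 + 0.0322/52)^52 − 1 = 0.032714.
Solve (1 + r/2)^2 = 1.032714: r/2 = 1.032714^(1/2) − 1 = 0.016225, so r = 0.032450 = 3.2450%.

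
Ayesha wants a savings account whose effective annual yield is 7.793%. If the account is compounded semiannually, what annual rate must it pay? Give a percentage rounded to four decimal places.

(1 + r/2)^2 − 1 = 0.07793, so 1 + r/2 = 1.07793^(1/2).
r/2 = 0.038234, so r = 0.076468 = 7.6468%.

7.6468%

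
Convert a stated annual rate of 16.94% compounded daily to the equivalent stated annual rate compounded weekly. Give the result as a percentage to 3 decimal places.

16.964%

EAR = (1 + 0.1694/365)^365 − 1 = 0.184547.
Solve (1 + r/52)^52 = 1.184547: r/52 = 1.184547^(1/52) − 1 = 0.003262, so r = 0.169637 = 16.964%.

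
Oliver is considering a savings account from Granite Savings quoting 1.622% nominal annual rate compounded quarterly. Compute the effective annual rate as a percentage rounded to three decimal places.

EAR = (1 + 0.01622/4)^4 − 1.
= (1 + 0.004055)^4 − 1 = 1.016319 − 1 = 1.632%.

1.632%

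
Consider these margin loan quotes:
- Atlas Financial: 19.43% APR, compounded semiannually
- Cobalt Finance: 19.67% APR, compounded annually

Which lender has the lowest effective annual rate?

Cobalt Finance

Atlas Financial: (1 + 0.1943/2)^2 − 1 = 20.374%
Cobalt Finance: compounded annually, EAR = 19.670%
The lowest effective annual rate is Cobalt Finance at 19.670%.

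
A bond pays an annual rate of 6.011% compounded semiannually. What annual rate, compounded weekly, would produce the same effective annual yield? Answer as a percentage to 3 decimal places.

EAR = (1 + 0.06011/2)^2 − 1 = 0.061013.
Solve (1 + r/52)^52 = 1.061013: r/52 = 1.061013^(1/52) − 1 = 0.001140, so r = 0.059258 = 5.926%.

5.926%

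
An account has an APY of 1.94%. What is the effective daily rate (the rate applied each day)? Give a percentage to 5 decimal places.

The per-day rate i satisfies (1 + i)^365 = 1 + 0.0194.
i = 1.0194^(1/365) − 1 = 0.0000526 = 0.00526%.

0.00526%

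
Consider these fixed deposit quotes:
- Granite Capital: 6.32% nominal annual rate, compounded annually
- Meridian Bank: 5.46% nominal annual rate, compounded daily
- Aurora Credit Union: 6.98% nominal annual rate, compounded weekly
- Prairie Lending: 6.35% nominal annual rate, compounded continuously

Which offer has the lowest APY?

Granite Capital: compounded annually, EAR = 6.320%
Meridian Bank: (1 + 0.0546/365)^365 − 1 = 5.611%
Aurora Credit Union: (1 + 0.0698/52)^52 − 1 = 7.224%
Prairie Lending: e^0.0635 − 1 = 6.556%
The lowest effective annual rate is Meridian Bank at 5.611%.

Meridian Bank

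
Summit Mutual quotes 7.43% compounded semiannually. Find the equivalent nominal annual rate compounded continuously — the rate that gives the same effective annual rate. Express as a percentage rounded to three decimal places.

7.295%

EAR = (1 + 0.0743/2)^2 − 1 = 0.075680.
Equivalent continuous rate: r = ln(1 + 0.075680) = 0.072953 = 7.295%.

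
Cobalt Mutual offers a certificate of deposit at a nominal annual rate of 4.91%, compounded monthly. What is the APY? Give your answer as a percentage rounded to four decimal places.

EAR = (1 + 0.0491/12)^12 − 1.
= (1 + 0.004092)^12 − 1 = 1.050220 − 1 = 5.0220%.

5.0220%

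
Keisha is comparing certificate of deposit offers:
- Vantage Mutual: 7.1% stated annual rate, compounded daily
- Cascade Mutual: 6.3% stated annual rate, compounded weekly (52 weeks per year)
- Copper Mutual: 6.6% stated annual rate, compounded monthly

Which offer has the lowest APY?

Cascade Mutual

Vantage Mutual: (1 + 0.071/365)^365 − 1 = 7.357%
Cascade Mutual: (1 + 0.063/52)^52 − 1 = 6.499%
Copper Mutual: (1 + 0.066/12)^12 − 1 = 6.803%
The lowest effective annual rate is Cascade Mutual at 6.499%.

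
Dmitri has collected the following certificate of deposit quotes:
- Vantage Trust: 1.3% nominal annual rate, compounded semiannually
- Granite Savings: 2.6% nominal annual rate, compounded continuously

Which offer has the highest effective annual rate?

Vantage Trust: (1 + 0.013/2)^2 − 1 = 1.304%
Granite Savings: e^0.026 − 1 = 2.634%
The highest effective annual rate is Granite Savings at 2.634%.

Granite Savings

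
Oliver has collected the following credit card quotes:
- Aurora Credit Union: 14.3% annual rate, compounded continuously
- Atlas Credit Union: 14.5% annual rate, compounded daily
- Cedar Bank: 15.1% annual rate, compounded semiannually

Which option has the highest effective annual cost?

Cedar Bank

Aurora Credit Union: e^0.143 − 1 = 15.373%
Atlas Credit Union: (1 + 0.145/365)^365 − 1 = 15.601%
Cedar Bank: (1 + 0.151/2)^2 − 1 = 15.670%
The highest effective annual rate is Cedar Bank at 15.670%.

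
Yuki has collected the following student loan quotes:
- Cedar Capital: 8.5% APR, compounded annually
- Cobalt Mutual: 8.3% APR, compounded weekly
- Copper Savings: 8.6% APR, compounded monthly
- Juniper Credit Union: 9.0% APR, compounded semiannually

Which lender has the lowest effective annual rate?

Cedar Capital: compounded annually, EAR = 8.500%
Cobalt Mutual: (1 + 0.083/52)^52 − 1 = 8.647%
Copper Savings: (1 + 0.086/12)^12 − 1 = 8.947%
Juniper Credit Union: (1 + 0.090/2)^2 − 1 = 9.202%
The lowest effective annual rate is Cedar Capital at 8.500%.

Cedar Capital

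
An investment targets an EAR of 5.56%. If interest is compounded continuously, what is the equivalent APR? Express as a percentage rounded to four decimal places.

5.4109%

Continuous: nominal r satisfies e^r − 1 = 0.0556.
r = ln(1 + 0.0556) = ln(1.0556) = 0.054109 = 5.4109%.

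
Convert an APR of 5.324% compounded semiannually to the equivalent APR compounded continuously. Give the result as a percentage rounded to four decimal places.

5.2544%

EAR = (1 + 0.05324/2)^2 − 1 = 0.053949.
Equivalent continuous rate: r = ln(1 + 0.053949) = 0.052544 = 5.2544%.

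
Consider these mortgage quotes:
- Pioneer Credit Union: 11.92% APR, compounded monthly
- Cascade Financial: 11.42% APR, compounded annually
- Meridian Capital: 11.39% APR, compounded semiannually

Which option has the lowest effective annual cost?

Cascade Financial

Pioneer Credit Union: (1 + 0.1192/12)^12 − 1 = 12.593%
Cascade Financial: compounded annually, EAR = 11.420%
Meridian Capital: (1 + 0.1139/2)^2 − 1 = 11.714%
The lowest effective annual rate is Cascade Financial at 11.420%.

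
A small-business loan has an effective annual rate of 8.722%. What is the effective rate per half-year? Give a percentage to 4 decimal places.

4.2698%

The per-half-year rate i satisfies (1 + i)^2 = 1 + 0.08722.
i = 1.08722^(1/2) − 1 = 0.0426984 = 4.2698%.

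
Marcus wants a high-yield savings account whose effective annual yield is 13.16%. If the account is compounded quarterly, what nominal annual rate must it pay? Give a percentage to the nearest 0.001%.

(1 + r/4)^4 − 1 = 0.1316, so 1 + r/4 = 1.1316^(1/4).
r/4 = 0.031391, so r = 0.125563 = 12.556%.

12.556%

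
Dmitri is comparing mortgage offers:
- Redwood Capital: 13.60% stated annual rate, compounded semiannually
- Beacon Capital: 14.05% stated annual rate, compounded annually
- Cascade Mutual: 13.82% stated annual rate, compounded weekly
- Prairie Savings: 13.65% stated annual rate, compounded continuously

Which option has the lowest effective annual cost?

Beacon Capital

Redwood Capital: (1 + 0.1360/2)^2 − 1 = 14.062%
Beacon Capital: compounded annually, EAR = 14.050%
Cascade Mutual: (1 + 0.1382/52)^52 − 1 = 14.799%
Prairie Savings: e^0.1365 − 1 = 14.625%
The lowest effective annual rate is Beacon Capital at 14.050%.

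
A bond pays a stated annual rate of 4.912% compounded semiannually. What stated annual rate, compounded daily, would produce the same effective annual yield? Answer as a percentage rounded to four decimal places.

4.8530%

EAR = (1 + 0.04912/2)^2 − 1 = 0.049723.
Solve (1 + r/365)^365 = 1.049723: r/365 = 1.049723^(1/365) − 1 = 0.000133, so r = 0.048530 = 4.8530%.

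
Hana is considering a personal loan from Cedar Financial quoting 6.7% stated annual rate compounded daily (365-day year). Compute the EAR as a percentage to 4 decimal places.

EAR = (1 + 0.067/365)^365 − 1.
= (1 + 0.000184)^365 − 1 = 1.069289 − 1 = 6.9289%.

6.9289%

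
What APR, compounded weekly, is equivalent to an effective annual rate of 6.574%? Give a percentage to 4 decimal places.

6.3708%

(1 + r/52)^52 − 1 = 0.06574, so 1 + r/52 = 1.06574^(1/52).
r/52 = 0.001225, so r = 0.063708 = 6.3708%.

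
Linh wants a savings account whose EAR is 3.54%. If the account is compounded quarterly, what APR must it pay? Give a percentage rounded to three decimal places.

3.494%

(1 + r/4)^4 − 1 = 0.0354, so 1 + r/4 = 1.0354^(1/4).
r/4 = 0.008735, so r = 0.034940 = 3.494%.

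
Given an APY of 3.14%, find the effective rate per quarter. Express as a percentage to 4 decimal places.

0.7759%

The per-quarter rate i satisfies (1 + i)^4 = 1 + 0.0314.
i = 1.0314^(1/4) − 1 = 0.0077592 = 0.7759%.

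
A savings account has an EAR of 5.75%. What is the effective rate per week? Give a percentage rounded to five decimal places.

The per-week rate i satisfies (1 + i)^52 = 1 + 0.0575.
i = 1.0575^(1/52) − 1 = 0.0010757 = 0.10757%.

0.10757%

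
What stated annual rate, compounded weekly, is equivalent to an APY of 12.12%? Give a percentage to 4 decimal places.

(1 + r/52)^52 − 1 = 0.1212, so 1 + r/52 = 1.1212^(1/52).
r/52 = 0.002202, so r = 0.114525 = 11.4525%.

11.4525%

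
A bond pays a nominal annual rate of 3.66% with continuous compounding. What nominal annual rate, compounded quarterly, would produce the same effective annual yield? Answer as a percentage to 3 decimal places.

3.677%

EAR under continuous compounding: e^0.0366 − 1 = 0.037278.
Solve (1 + r/4)^4 = 1.037278: r/4 = 1.037278^(1/4) − 1 = 0.009192, so r = 0.036768 = 3.677%.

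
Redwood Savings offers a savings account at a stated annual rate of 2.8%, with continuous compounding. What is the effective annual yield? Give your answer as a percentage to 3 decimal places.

2.840%

With continuous compounding, EAR = e^0.028 − 1.
e^0.028 = 1.028396, so EAR = 0.028396 = 2.840%.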